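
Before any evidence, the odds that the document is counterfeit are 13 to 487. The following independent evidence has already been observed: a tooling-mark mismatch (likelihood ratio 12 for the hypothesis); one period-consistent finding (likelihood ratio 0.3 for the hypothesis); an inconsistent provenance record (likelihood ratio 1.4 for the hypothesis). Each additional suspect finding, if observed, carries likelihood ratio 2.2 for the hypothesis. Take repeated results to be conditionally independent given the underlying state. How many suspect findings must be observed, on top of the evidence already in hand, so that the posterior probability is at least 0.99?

9

Prior odds = 13/487.
Combined Bayes factor of the evidence already in hand = 12 × 0.3 × 1.4 = 5.04.
Odds after that evidence = (13/487) × 5.04 = 1638/12175.
Target odds = 0.99/0.01 = 99.
Need 2.2ⁿ ≥ 99 ÷ (1638/12175) = 133925/182.
2.2⁸ = 214358881/390625 falls short of 133925/182 but 2.2⁹ ≈1207.27 reaches it, so n = 9.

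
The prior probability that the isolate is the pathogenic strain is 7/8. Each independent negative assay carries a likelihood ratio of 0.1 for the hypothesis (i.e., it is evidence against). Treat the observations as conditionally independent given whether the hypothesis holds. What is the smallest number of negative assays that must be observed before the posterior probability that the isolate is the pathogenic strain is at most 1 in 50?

3

Prior odds = 0.875/0.125 = 7.
Likelihood ratio per negative assay = 0.1.
Target odds: 0.02 ÷ 0.98 = 1/49.
Need 7 × 0.1ⁿ ≤ 1/49, i.e. 0.1ⁿ ≤ 1/343.
0.1² = 0.01 is still above 1/343 but 0.1³ = 0.001 is at or below it, so n = 3.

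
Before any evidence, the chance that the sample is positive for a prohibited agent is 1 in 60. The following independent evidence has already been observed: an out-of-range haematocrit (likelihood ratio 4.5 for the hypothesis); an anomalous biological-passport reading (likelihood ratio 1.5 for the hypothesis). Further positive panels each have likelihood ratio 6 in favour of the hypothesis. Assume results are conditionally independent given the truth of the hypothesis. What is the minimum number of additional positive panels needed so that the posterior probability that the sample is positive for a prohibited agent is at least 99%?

4

Prior odds = (1/60)/(59/60) = 1/59.
Combined Bayes factor of the evidence already in hand = 4.5 × 1.5 = 6.75.
Odds after that evidence = (1/59) × 6.75 = 27/236.
Target odds = 0.99/0.01 = 99.
Need 6ⁿ ≥ 99 ÷ (27/236) = 2596/3.
6³ = 216 falls short of 2596/3 but 6⁴ = 1296 reaches it, so n = 4.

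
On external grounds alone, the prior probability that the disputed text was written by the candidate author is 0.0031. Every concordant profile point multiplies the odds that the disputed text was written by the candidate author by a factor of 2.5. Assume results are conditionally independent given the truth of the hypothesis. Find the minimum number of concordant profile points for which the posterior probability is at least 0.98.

11

Prior odds: 0.0031 ÷ 0.9969 = 31/9969.
Likelihood ratio per concordant profile point = 2.5.
Target posterior odds = 0.98/0.02 = 49.
Require 2.5ⁿ ≥ 49 ÷ (31/9969) = 488481/31.
2.5¹⁰ = 9765625/1024 falls short of 488481/31 but 2.5¹¹ = 48828125/2048 reaches it, so n = 11.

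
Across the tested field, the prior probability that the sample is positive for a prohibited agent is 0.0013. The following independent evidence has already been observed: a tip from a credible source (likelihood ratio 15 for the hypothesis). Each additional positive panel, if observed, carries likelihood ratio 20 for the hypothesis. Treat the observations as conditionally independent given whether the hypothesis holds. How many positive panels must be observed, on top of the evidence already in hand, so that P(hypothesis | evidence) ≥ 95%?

Prior odds = 0.0013/0.9987 = 13/9987.
Bayes factor of the evidence already in hand = 15.
Odds after that evidence = (13/9987) × 15 = 65/3329.
Target odds = 0.95/0.05 = 19.
Need 20ⁿ ≥ 19 ÷ (65/3329) = 63251/65.
20² = 400 falls short of 63251/65 but 20³ = 8000 reaches it, so n = 3.

3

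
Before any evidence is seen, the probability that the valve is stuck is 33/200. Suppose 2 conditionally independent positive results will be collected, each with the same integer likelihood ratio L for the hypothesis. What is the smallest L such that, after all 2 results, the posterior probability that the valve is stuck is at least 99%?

Prior odds = 0.165/0.835 = 33/167.
Target odds = 0.99/0.01 = 99.
Need L² ≥ 99 ÷ (33/167) = 501.
22² = 484 < 501 ≤ 529 = 23², so L = 23.

23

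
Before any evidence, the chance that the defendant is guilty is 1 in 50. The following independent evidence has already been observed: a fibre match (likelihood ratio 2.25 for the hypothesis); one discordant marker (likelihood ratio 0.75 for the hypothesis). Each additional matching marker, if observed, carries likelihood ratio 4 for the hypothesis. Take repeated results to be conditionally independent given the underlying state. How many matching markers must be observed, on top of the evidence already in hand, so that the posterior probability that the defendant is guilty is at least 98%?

Prior odds = 0.02/0.98 = 1/49.
Combined Bayes factor of the evidence already in hand = 2.25 × 0.75 = 1.6875.
Odds after that evidence = (1/49) × 1.6875 = 27/784.
Target odds = 0.98/0.02 = 49.
Need 4ⁿ ≥ 49 ÷ (27/784) = 38416/27.
4⁵ = 1024 falls short of 38416/27 but 4⁶ = 4096 reaches it, so n = 6.

6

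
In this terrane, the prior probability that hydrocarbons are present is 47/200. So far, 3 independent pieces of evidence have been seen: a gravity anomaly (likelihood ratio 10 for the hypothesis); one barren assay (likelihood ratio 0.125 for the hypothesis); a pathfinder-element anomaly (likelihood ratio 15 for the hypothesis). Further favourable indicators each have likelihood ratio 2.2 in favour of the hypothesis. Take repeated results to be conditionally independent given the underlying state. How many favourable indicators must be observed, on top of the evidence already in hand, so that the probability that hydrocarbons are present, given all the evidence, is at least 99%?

4

Prior odds = 0.235/0.765 = 47/153.
Combined Bayes factor of the evidence already in hand = 10 × 0.125 × 15 = 18.75.
Odds after that evidence = (47/153) × 18.75 = 1175/204.
Target odds = 0.99/0.01 = 99.
Need 2.2ⁿ ≥ 99 ÷ (1175/204) = 20196/1175.
2.2³ = 10.648 falls short of 20196/1175 but 2.2⁴ = 23.4256 reaches it, so n = 4.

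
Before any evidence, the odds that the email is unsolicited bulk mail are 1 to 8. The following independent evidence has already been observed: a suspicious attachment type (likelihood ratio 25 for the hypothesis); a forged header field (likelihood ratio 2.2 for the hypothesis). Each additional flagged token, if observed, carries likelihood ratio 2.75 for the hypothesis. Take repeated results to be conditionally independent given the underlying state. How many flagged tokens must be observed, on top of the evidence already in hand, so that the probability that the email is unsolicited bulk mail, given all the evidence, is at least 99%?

Prior odds = 0.125.
Combined Bayes factor of the evidence already in hand = 25 × 2.2 = 55.
Odds after that evidence = 0.125 × 55 = 6.875.
Target odds = 0.99/0.01 = 99.
Need 2.75ⁿ ≥ 99 ÷ 6.875 = 14.4.
2.75² = 7.5625 falls short of 14.4 but 2.75³ = 20.796875 reaches it, so n = 3.

3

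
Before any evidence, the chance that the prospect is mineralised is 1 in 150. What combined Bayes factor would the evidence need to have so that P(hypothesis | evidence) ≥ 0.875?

1043

Prior odds = (1/150)/(149/150) = 1/149.
Target odds = 0.875/0.125 = 7.
Required Bayes factor = 7 ÷ (1/149) = 1043.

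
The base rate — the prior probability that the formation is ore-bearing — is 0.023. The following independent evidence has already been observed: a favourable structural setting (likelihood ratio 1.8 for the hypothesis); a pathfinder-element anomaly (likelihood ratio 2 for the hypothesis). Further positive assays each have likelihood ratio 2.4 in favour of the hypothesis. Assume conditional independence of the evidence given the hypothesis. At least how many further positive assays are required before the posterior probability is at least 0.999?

Prior odds = 0.023/0.977 = 23/977.
Combined Bayes factor of the evidence already in hand = 1.8 × 2 = 3.6.
Odds after that evidence = (23/977) × 3.6 = 414/4885.
Target odds = 0.999/0.001 = 999.
Need 2.4ⁿ ≥ 999 ÷ (414/4885) = 542235/46.
2.4¹⁰ ≈6340.34 falls short of 542235/46 but 2.4¹¹ ≈15216.8 reaches it, so n = 11.

11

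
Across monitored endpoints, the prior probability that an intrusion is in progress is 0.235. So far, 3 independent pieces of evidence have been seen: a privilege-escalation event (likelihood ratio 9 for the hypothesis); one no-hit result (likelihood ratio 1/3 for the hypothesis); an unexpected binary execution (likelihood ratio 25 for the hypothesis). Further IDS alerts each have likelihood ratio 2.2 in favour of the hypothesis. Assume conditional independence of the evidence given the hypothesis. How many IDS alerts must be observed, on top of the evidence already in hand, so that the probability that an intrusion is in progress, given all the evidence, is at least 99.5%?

3

Prior odds = 0.235/0.765 = 47/153.
Combined Bayes factor of the evidence already in hand = 9 × (1/3) × 25 = 75.
Odds after that evidence = (47/153) × 75 = 1175/51.
Target odds = 0.995/0.005 = 199.
Need 2.2ⁿ ≥ 199 ÷ (1175/51) = 10149/1175.
2.2² = 4.84 falls short of 10149/1175 but 2.2³ = 10.648 reaches it, so n = 3.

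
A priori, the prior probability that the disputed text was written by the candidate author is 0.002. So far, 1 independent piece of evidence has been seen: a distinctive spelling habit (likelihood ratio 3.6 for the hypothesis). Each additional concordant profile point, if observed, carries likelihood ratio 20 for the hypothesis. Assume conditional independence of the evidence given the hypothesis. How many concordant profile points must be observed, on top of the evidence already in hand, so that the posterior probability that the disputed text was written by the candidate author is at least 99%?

Prior odds = 0.002/0.998 = 1/499.
Bayes factor of the evidence already in hand = 3.6.
Odds after that evidence = (1/499) × 3.6 = 18/2495.
Target odds = 0.99/0.01 = 99.
Need 20ⁿ ≥ 99 ÷ (18/2495) = 13722.5.
20³ = 8000 falls short of 13722.5 but 20⁴ = 160000 reaches it, so n = 4.

4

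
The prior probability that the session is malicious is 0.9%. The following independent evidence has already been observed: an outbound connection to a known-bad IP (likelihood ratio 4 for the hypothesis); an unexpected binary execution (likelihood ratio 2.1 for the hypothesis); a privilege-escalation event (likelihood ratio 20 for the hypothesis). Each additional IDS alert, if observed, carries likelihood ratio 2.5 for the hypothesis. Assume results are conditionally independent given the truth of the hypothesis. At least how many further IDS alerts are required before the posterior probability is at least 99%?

Prior odds = 0.009/0.991 = 9/991.
Combined Bayes factor of the evidence already in hand = 4 × 2.1 × 20 = 168.
Odds after that evidence = (9/991) × 168 = 1512/991.
Target odds = 0.99/0.01 = 99.
Need 2.5ⁿ ≥ 99 ÷ (1512/991) = 10901/168.
2.5⁴ = 39.0625 falls short of 10901/168 but 2.5⁵ = 97.65625 reaches it, so n = 5.

5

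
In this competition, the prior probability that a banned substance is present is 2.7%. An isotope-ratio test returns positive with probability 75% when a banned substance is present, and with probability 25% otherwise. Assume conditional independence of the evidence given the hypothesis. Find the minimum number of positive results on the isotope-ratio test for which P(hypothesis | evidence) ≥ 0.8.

Prior odds = 0.027/0.973 = 27/973.
Likelihood ratio of a positive result = 0.75/0.25 = 3.
Target odds: 0.8 ÷ 0.2 = 4.
Require 3ⁿ ≥ 4 ÷ (27/973) = 3892/27.
3⁴ = 81 falls short of 3892/27 but 3⁵ = 243 reaches it, so n = 5.

5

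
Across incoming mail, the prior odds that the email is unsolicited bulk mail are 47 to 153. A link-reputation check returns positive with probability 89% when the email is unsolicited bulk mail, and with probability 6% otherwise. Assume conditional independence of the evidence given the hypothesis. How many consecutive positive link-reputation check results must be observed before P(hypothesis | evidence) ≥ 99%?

Prior odds = 47/153.
Likelihood ratio of a positive result = 0.89/0.06 = 89/6.
Target posterior odds = 0.99/0.01 = 99.
Require (89/6)ⁿ ≥ 99 ÷ (47/153) = 15147/47.
(89/6)² = 7921/36 falls short of 15147/47 but (89/6)³ = 704969/216 reaches it, so n = 3.

3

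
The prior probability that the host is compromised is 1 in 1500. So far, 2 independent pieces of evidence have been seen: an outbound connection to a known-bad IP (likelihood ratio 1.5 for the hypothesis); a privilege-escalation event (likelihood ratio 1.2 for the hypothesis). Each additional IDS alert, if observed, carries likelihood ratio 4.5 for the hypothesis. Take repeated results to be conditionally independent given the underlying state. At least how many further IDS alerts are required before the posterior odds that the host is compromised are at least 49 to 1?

8

Prior odds = (1/1500)/(1499/1500) = 1/1499.
Combined Bayes factor of the evidence already in hand = 1.5 × 1.2 = 1.8.
Odds after that evidence = (1/1499) × 1.8 = 9/7495.
Target odds = 49.
Need 4.5ⁿ ≥ 49 ÷ (9/7495) = 367255/9.
4.5⁷ = 4782969/128 falls short of 367255/9 but 4.5⁸ = 43046721/256 reaches it, so n = 8.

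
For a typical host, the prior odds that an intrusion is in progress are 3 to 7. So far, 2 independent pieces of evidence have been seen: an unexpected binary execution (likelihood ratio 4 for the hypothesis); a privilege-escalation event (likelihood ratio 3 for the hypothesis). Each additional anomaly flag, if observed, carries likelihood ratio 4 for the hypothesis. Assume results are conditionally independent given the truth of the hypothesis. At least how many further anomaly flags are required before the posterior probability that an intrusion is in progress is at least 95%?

1

Prior odds = 3/7.
Combined Bayes factor of the evidence already in hand = 4 × 3 = 12.
Odds after that evidence = (3/7) × 12 = 36/7.
Target odds = 0.95/0.05 = 19.
Need 4ⁿ ≥ 19 ÷ (36/7) = 133/36.
4¹ = 4, which meets the required 133/36; so n = 1.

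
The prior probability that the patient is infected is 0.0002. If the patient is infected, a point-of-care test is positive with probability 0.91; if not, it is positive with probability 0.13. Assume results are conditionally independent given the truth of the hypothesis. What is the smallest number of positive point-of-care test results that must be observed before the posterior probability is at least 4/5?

6

Prior odds: 0.0002 ÷ 0.9998 = 1/4999.
Likelihood ratio of a positive = 0.91/0.13 = 7.
Target posterior odds = 0.8/0.2 = 4.
Need (1/4999) × 7ⁿ ≥ 4, i.e. 7ⁿ ≥ 19996.
7⁵ = 16807 falls short of 19996 but 7⁶ = 117649 reaches it, so n = 6.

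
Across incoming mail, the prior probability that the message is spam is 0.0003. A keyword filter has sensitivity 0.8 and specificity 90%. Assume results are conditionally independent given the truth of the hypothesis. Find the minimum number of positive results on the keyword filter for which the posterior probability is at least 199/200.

Prior odds: 0.0003 ÷ 0.9997 = 3/9997.
False-positive rate = 1 − 0.9 = 0.1; likelihood ratio of a positive = 0.8/0.1 = 8.
Target odds: 0.995 ÷ 0.005 = 199.
Require 8ⁿ ≥ 199 ÷ (3/9997) = 1989403/3.
8⁶ = 262144 falls short of 1989403/3 but 8⁷ = 2097152 reaches it, so n = 7.

7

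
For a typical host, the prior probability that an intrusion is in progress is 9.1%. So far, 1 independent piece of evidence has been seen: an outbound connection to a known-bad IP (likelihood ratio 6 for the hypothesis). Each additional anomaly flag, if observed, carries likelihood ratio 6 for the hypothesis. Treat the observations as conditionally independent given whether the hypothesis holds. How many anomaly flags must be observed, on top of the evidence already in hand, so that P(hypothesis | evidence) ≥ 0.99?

3

Prior odds = 0.091/0.909 = 91/909.
Bayes factor of the evidence already in hand = 6.
Odds after that evidence = (91/909) × 6 = 182/303.
Target odds = 0.99/0.01 = 99.
Need 6ⁿ ≥ 99 ÷ (182/303) = 29997/182.
6² = 36 falls short of 29997/182 but 6³ = 216 reaches it, so n = 3.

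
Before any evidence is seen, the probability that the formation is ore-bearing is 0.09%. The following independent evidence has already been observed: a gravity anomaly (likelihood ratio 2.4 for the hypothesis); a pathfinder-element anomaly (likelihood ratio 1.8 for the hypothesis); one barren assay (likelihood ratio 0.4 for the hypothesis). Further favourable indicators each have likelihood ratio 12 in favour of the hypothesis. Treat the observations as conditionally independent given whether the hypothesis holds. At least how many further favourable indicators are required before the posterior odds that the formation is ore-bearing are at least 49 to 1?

5

Prior odds = 0.0009/0.9991 = 9/9991.
Combined Bayes factor of the evidence already in hand = 2.4 × 1.8 × 0.4 = 1.728.
Odds after that evidence = (9/9991) × 1.728 = 1944/1248875.
Target odds = 49.
Need 12ⁿ ≥ 49 ÷ (1944/1248875) = 61194875/1944.
12⁴ = 20736 falls short of 61194875/1944 but 12⁵ = 248832 reaches it, so n = 5.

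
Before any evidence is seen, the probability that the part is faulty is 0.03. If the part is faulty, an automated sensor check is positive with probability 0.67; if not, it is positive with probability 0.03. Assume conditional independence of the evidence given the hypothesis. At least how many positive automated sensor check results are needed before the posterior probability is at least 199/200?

Prior odds: 0.03 ÷ 0.97 = 3/97.
Likelihood ratio of a positive = 0.67/0.03 = 67/3.
Target odds: 0.995 ÷ 0.005 = 199.
Need (3/97) × (67/3)ⁿ ≥ 199, i.e. (67/3)ⁿ ≥ 19303/3.
(67/3)² = 4489/9 falls short of 19303/3 but (67/3)³ = 300763/27 reaches it, so n = 3.

3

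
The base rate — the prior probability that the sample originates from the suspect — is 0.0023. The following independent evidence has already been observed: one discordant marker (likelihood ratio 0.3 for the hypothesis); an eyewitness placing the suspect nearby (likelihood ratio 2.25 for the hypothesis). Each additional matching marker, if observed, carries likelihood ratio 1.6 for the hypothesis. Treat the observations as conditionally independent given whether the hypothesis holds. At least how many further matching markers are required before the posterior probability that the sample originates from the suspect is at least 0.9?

19

Prior odds = 0.0023/0.9977 = 23/9977.
Combined Bayes factor of the evidence already in hand = 0.3 × 2.25 = 0.675.
Odds after that evidence = (23/9977) × 0.675 = 621/399080.
Target odds = 0.9/0.1 = 9.
Need 1.6ⁿ ≥ 9 ÷ (621/399080) = 399080/69.
1.6¹⁸ ≈4722.37 falls short of 399080/69 but 1.6¹⁹ ≈7555.79 reaches it, so n = 19.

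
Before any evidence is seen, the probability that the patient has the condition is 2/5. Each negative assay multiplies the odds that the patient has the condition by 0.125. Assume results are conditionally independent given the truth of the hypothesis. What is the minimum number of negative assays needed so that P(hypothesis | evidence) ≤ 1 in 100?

3

Prior odds = 0.4/0.6 = 2/3.
Likelihood ratio per negative assay = 0.125.
Target odds: 0.01 ÷ 0.99 = 1/99.
Need (2/3) × 0.125ⁿ ≤ 1/99, i.e. 0.125ⁿ ≤ 1/66.
0.125² = 0.015625 is still above 1/66 but 0.125³ = 0.001953125 is at or below it, so n = 3.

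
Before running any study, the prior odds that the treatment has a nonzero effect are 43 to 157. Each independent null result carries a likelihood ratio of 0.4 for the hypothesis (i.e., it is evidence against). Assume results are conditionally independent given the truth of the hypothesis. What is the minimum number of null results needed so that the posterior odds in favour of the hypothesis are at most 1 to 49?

Prior odds = 43/157.
Likelihood ratio per null result = 0.4.
Target odds = 1/49.
Need (43/157) × 0.4ⁿ ≤ 1/49, i.e. 0.4ⁿ ≤ 157/2107.
0.4² = 0.16 is still above 157/2107 but 0.4³ = 0.064 is at or below it, so n = 3.

3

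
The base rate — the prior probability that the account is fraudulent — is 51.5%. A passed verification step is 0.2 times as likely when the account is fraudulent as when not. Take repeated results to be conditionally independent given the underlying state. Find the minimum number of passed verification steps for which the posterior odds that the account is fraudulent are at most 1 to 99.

Prior odds: 0.515 ÷ 0.485 = 103/97.
Likelihood ratio per passed verification step = 0.2.
Target odds = 1/99.
Need (103/97) × 0.2ⁿ ≤ 1/99, i.e. 0.2ⁿ ≤ 97/10197.
0.2² = 0.04 is still above 97/10197 but 0.2³ = 0.008 is at or below it, so n = 3.

3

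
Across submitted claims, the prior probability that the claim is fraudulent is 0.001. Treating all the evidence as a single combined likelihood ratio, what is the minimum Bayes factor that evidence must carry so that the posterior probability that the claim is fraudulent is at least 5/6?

Prior odds = 0.001/0.999 = 1/999.
Target odds = (5/6)/(1/6) = 5.
Required Bayes factor = 5 ÷ (1/999) = 4995.

4995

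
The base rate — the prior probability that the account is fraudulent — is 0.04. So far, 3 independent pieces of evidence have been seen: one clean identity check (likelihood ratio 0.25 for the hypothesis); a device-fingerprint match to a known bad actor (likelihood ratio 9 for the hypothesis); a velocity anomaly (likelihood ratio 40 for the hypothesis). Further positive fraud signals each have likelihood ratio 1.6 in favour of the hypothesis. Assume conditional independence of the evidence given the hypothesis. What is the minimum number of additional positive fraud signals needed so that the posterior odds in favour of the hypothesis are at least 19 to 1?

4

Prior odds = 0.04/0.96 = 1/24.
Combined Bayes factor of the evidence already in hand = 0.25 × 9 × 40 = 90.
Odds after that evidence = (1/24) × 90 = 3.75.
Target odds = 19.
Need 1.6ⁿ ≥ 19 ÷ 3.75 = 76/15.
1.6³ = 4.096 falls short of 76/15 but 1.6⁴ = 6.5536 reaches it, so n = 4.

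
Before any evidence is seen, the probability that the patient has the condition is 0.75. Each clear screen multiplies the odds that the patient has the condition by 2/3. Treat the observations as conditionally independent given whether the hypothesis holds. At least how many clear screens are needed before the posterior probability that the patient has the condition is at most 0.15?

7

Prior odds: 0.75 ÷ 0.25 = 3.
Likelihood ratio per clear screen = 2/3.
Target posterior odds = 0.15/0.85 = 3/17.
Require (2/3)ⁿ ≤ 3/17 ÷ 3 = 1/17.
(2/3)⁶ = 64/729 is still above 1/17 but (2/3)⁷ = 128/2187 is at or below it, so n = 7.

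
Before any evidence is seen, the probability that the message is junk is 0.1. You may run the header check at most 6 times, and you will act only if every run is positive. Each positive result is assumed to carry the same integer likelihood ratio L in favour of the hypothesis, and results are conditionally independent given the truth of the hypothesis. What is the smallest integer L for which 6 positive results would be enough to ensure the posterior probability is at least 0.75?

Prior odds = 0.1/0.9 = 1/9.
Target odds = 0.75/0.25 = 3.
Need L⁶ ≥ 3 ÷ (1/9) = 27.
1⁶ = 1 < 27 ≤ 64 = 2⁶, so L = 2.

2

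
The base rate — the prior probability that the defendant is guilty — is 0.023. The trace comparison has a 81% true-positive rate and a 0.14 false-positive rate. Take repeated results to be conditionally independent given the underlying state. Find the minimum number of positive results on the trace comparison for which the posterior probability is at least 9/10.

4

Prior odds = 0.023/0.977 = 23/977.
Likelihood ratio of a positive result = 0.81/0.14 = 81/14.
Target odds: 0.9 ÷ 0.1 = 9.
Require (81/14)ⁿ ≥ 9 ÷ (23/977) = 8793/23.
(81/14)³ = 531441/2744 falls short of 8793/23 but (81/14)⁴ = 43046721/38416 reaches it, so n = 4.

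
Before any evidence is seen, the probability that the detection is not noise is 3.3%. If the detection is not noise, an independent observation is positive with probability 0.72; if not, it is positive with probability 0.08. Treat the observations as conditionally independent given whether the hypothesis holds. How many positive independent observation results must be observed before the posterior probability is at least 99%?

Prior odds: 0.033 ÷ 0.967 = 33/967.
Likelihood ratio of a positive = 0.72/0.08 = 9.
Target posterior odds = 0.99/0.01 = 99.
Need (33/967) × 9ⁿ ≥ 99, i.e. 9ⁿ ≥ 2901.
9³ = 729 falls short of 2901 but 9⁴ = 6561 reaches it, so n = 4.

4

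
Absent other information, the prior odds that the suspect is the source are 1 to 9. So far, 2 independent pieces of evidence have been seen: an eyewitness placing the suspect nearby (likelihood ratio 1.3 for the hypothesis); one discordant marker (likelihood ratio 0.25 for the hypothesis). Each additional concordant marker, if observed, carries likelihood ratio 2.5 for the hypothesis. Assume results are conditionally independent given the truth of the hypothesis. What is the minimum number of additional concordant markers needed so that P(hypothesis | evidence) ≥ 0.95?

7

Prior odds = 1/9.
Combined Bayes factor of the evidence already in hand = 1.3 × 0.25 = 0.325.
Odds after that evidence = (1/9) × 0.325 = 13/360.
Target odds = 0.95/0.05 = 19.
Need 2.5ⁿ ≥ 19 ÷ (13/360) = 6840/13.
2.5⁶ = 244.140625 falls short of 6840/13 but 2.5⁷ = 610.3515625 reaches it, so n = 7.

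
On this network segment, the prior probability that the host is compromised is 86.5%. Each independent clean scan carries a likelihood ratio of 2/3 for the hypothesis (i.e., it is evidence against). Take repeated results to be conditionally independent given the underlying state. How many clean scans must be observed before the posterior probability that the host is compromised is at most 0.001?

Prior odds = 0.865/0.135 = 173/27.
Likelihood ratio per clean scan = 2/3.
Target odds: 0.001 ÷ 0.999 = 1/999.
Require (2/3)ⁿ ≤ 1/999 ÷ (173/27) = 1/6401.
(2/3)²¹ ≈0.000200486 is still above 1/6401 but (2/3)²² ≈0.000133657 is at or below it, so n = 22.

22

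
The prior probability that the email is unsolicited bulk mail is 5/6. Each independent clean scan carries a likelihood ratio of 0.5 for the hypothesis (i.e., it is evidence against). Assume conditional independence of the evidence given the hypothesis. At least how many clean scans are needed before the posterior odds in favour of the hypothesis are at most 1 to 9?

Prior odds: (5/6) ÷ (1/6) = 5.
Likelihood ratio per clean scan = 0.5.
Target odds = 1/9.
Require 0.5ⁿ ≤ 1/9 ÷ 5 = 1/45.
0.5⁵ = 0.03125 is still above 1/45 but 0.5⁶ = 0.015625 is at or below it, so n = 6.

6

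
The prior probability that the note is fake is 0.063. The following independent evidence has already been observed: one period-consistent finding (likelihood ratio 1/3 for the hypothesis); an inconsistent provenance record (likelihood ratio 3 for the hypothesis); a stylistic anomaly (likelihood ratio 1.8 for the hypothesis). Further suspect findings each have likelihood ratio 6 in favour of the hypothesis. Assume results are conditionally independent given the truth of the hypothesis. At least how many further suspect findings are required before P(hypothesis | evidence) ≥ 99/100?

Prior odds = 0.063/0.937 = 63/937.
Combined Bayes factor of the evidence already in hand = (1/3) × 3 × 1.8 = 1.8.
Odds after that evidence = (63/937) × 1.8 = 567/4685.
Target odds = 0.99/0.01 = 99.
Need 6ⁿ ≥ 99 ÷ (567/4685) = 51535/63.
6³ = 216 falls short of 51535/63 but 6⁴ = 1296 reaches it, so n = 4.

4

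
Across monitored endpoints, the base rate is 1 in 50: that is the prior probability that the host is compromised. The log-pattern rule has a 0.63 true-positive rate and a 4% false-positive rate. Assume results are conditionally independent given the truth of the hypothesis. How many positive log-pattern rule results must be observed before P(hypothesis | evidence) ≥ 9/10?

Prior odds: 0.02 ÷ 0.98 = 1/49.
Likelihood ratio of a positive result = 0.63/0.04 = 15.75.
Target odds: 0.9 ÷ 0.1 = 9.
Need (1/49) × 15.75ⁿ ≥ 9, i.e. 15.75ⁿ ≥ 441.
15.75² = 248.0625 falls short of 441 but 15.75³ = 3906.984375 reaches it, so n = 3.

3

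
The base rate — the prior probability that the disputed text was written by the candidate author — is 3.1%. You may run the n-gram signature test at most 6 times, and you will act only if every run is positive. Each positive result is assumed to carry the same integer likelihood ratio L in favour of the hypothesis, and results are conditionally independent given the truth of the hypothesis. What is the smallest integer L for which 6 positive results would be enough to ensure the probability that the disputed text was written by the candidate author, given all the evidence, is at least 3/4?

3

Prior odds = 0.031/0.969 = 31/969.
Target odds = 0.75/0.25 = 3.
Need L⁶ ≥ 3 ÷ (31/969) = 2907/31.
2⁶ = 64 < 2907/31 ≤ 729 = 3⁶, so L = 3.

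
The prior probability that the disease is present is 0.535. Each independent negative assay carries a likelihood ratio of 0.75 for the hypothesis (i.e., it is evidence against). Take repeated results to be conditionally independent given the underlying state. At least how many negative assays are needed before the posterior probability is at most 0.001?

25

Prior odds = 0.535/0.465 = 107/93.
Likelihood ratio per negative assay = 0.75.
Target odds: 0.001 ÷ 0.999 = 1/999.
Need (107/93) × 0.75ⁿ ≤ 1/999, i.e. 0.75ⁿ ≤ 31/35631.
0.75²⁴ ≈0.00100339 is still above 31/35631 but 0.75²⁵ ≈0.000752543 is at or below it, so n = 25.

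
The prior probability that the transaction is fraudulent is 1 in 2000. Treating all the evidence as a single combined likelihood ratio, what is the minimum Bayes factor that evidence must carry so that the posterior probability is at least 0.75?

5997

Prior odds = 0.0005/0.9995 = 1/1999.
Target odds = 0.75/0.25 = 3.
Required Bayes factor = 3 ÷ (1/1999) = 5997.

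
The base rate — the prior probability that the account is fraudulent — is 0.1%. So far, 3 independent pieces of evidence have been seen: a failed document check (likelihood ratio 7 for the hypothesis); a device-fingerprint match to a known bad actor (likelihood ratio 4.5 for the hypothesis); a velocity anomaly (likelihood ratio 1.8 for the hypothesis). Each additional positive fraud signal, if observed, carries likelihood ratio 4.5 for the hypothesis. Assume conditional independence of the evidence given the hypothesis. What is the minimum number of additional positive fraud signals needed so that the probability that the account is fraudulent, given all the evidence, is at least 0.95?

4

Prior odds = 0.001/0.999 = 1/999.
Combined Bayes factor of the evidence already in hand = 7 × 4.5 × 1.8 = 56.7.
Odds after that evidence = (1/999) × 56.7 = 21/370.
Target odds = 0.95/0.05 = 19.
Need 4.5ⁿ ≥ 19 ÷ (21/370) = 7030/21.
4.5³ = 91.125 falls short of 7030/21 but 4.5⁴ = 410.0625 reaches it, so n = 4.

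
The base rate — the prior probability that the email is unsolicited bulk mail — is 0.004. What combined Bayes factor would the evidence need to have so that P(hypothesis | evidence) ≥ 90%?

2241

Prior odds = 0.004/0.996 = 1/249.
Target odds = 0.9/0.1 = 9.
Required Bayes factor = 9 ÷ (1/249) = 2241.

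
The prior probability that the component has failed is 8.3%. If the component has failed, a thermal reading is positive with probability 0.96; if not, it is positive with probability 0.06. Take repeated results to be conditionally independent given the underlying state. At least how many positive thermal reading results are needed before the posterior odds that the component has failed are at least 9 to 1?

2

Prior odds = 0.083/0.917 = 83/917.
Likelihood ratio of a positive = 0.96/0.06 = 16.
Target odds = 9.
Need (83/917) × 16ⁿ ≥ 9, i.e. 16ⁿ ≥ 8253/83.
16¹ = 16 falls short of 8253/83 but 16² = 256 reaches it, so n = 2.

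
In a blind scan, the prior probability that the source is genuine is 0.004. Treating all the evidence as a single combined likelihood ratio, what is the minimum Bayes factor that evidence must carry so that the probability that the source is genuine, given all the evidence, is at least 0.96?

Prior odds = 0.004/0.996 = 1/249.
Target odds = 0.96/0.04 = 24.
Required Bayes factor = 24 ÷ (1/249) = 5976.

5976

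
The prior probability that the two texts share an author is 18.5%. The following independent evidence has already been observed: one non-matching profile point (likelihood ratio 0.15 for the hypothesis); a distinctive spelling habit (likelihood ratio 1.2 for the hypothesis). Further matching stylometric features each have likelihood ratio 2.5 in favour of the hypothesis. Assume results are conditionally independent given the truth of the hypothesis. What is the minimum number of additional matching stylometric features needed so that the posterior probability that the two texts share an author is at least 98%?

8

Prior odds = 0.185/0.815 = 37/163.
Combined Bayes factor of the evidence already in hand = 0.15 × 1.2 = 0.18.
Odds after that evidence = (37/163) × 0.18 = 333/8150.
Target odds = 0.98/0.02 = 49.
Need 2.5ⁿ ≥ 49 ÷ (333/8150) = 399350/333.
2.5⁷ = 610.3515625 falls short of 399350/333 but 2.5⁸ = 390625/256 reaches it, so n = 8.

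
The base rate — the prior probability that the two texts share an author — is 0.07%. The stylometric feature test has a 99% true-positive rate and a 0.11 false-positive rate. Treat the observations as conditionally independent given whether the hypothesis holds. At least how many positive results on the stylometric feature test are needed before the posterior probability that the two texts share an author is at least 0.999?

7

Prior odds = 0.0007/0.9993 = 7/9993.
Likelihood ratio of a positive result = 0.99/0.11 = 9.
Target posterior odds = 0.999/0.001 = 999.
Require 9ⁿ ≥ 999 ÷ (7/9993) = 9983007/7.
9⁶ = 531441 falls short of 9983007/7 but 9⁷ = 4782969 reaches it, so n = 7.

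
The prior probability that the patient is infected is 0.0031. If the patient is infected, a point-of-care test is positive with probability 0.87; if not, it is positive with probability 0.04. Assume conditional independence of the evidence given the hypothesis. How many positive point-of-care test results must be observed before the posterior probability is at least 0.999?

5

Prior odds = 0.0031/0.9969 = 31/9969.
Likelihood ratio of a positive = 0.87/0.04 = 21.75.
Target posterior odds = 0.999/0.001 = 999.
Need (31/9969) × 21.75ⁿ ≥ 999, i.e. 21.75ⁿ ≥ 9959031/31.
21.75⁴ = 57289761/256 falls short of 9959031/31 but 21.75⁵ ≈4.86739e+06 reaches it, so n = 5.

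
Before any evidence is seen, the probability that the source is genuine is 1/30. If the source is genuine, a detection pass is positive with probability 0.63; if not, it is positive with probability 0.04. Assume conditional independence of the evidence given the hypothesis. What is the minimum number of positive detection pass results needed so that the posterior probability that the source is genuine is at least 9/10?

Prior odds: (1/30) ÷ (29/30) = 1/29.
Likelihood ratio of a positive = 0.63/0.04 = 15.75.
Target odds: 0.9 ÷ 0.1 = 9.
Need (1/29) × 15.75ⁿ ≥ 9, i.e. 15.75ⁿ ≥ 261.
15.75² = 248.0625 falls short of 261 but 15.75³ = 3906.984375 reaches it, so n = 3.

3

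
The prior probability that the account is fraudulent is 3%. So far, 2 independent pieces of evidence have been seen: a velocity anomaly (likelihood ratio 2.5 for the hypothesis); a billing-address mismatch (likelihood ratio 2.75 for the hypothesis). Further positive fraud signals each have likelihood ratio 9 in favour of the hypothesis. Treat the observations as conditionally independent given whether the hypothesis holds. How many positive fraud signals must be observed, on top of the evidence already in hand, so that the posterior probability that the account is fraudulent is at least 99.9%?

Prior odds = 0.03/0.97 = 3/97.
Combined Bayes factor of the evidence already in hand = 2.5 × 2.75 = 6.875.
Odds after that evidence = (3/97) × 6.875 = 165/776.
Target odds = 0.999/0.001 = 999.
Need 9ⁿ ≥ 999 ÷ (165/776) = 258408/55.
9³ = 729 falls short of 258408/55 but 9⁴ = 6561 reaches it, so n = 4.

4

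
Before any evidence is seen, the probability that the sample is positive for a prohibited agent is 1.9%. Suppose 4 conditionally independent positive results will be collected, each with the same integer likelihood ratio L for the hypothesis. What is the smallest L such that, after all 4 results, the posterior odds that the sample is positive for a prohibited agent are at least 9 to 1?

5

Prior odds = 0.019/0.981 = 19/981.
Target odds = 9.
Need L⁴ ≥ 9 ÷ (19/981) = 8829/19.
4⁴ = 256 < 8829/19 ≤ 625 = 5⁴, so L = 5.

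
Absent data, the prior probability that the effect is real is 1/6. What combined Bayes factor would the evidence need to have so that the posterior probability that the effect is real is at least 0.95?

95

Prior odds = (1/6)/(5/6) = 0.2.
Target odds = 0.95/0.05 = 19.
Required Bayes factor = 19 ÷ 0.2 = 95.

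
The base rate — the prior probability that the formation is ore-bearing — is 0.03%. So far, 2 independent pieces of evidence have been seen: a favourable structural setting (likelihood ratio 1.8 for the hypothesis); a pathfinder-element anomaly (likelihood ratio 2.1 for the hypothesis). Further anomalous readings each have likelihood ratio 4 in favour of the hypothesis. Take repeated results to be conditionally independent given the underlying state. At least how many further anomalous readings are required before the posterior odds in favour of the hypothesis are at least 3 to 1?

6

Prior odds = 0.0003/0.9997 = 3/9997.
Combined Bayes factor of the evidence already in hand = 1.8 × 2.1 = 3.78.
Odds after that evidence = (3/9997) × 3.78 = 567/499850.
Target odds = 3.
Need 4ⁿ ≥ 3 ÷ (567/499850) = 499850/189.
4⁵ = 1024 falls short of 499850/189 but 4⁶ = 4096 reaches it, so n = 6.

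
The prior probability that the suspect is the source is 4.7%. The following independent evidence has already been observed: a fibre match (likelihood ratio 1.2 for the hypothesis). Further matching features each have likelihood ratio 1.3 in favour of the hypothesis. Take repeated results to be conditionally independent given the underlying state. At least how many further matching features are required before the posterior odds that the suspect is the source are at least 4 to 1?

17

Prior odds = 0.047/0.953 = 47/953.
Bayes factor of the evidence already in hand = 1.2.
Odds after that evidence = (47/953) × 1.2 = 282/4765.
Target odds = 4.
Need 1.3ⁿ ≥ 4 ÷ (282/4765) = 9530/141.
1.3¹⁶ ≈66.5417 falls short of 9530/141 but 1.3¹⁷ ≈86.5042 reaches it, so n = 17.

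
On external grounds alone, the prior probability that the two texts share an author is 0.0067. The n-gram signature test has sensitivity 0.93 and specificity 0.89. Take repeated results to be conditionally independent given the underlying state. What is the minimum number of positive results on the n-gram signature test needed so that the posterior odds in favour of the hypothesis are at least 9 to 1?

Prior odds: 0.0067 ÷ 0.9933 = 67/9933.
False-positive rate = 1 − 0.89 = 0.11; likelihood ratio of a positive = 0.93/0.11 = 93/11.
Target odds = 9.
Need (67/9933) × (93/11)ⁿ ≥ 9, i.e. (93/11)ⁿ ≥ 89397/67.
(93/11)³ = 804357/1331 falls short of 89397/67 but (93/11)⁴ = 74805201/14641 reaches it, so n = 4.

4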